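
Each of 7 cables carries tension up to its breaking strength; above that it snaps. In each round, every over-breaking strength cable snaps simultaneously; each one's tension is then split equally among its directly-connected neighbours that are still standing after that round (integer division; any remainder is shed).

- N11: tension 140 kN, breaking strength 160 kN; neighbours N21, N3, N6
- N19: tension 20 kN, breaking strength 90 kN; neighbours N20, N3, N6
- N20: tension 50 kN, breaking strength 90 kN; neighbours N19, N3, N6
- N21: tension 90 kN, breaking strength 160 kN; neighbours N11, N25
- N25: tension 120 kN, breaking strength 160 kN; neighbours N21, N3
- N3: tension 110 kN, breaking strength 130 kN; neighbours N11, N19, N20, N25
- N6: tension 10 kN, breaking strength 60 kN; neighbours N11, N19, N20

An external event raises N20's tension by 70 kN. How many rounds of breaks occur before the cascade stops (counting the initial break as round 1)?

4

Round 1 — N20 at 120 > 90. N20 snaps.
  N20 sheds 120 kN to N19, N3, N6: 40 each.
    N19: 20+40 = 60 ≤ 90
    N3: 110+40 = 150 > 130
    N6: 10+40 = 50 ≤ 60
Round 2 — N3 snaps.
  N3 sheds 150 kN to N11, N19, N25: 50 each.
    N11: 140+50 = 190 > 160
    N19: 60+50 = 110 > 90
    N25: 120+50 = 170 > 160
Round 3 — N11, N19, N25 snap.
  N11 sheds 190 kN to N21, N6: 95 each.
    N21: 90+95 = 185 > 160
    N6: 50+95 = 145 > 60
  N19 sheds 110 kN to N6: 110 each.
    N6: 145+110 = 255 > 60
  N25 sheds 170 kN to N21: 170 each.
    N21: 185+170 = 355 > 160
Round 4 — N21, N6 snap.
  N21 sheds 355 kN: no online neighbours, lost.
  N6 sheds 255 kN: no online neighbours, lost.
No further breaks.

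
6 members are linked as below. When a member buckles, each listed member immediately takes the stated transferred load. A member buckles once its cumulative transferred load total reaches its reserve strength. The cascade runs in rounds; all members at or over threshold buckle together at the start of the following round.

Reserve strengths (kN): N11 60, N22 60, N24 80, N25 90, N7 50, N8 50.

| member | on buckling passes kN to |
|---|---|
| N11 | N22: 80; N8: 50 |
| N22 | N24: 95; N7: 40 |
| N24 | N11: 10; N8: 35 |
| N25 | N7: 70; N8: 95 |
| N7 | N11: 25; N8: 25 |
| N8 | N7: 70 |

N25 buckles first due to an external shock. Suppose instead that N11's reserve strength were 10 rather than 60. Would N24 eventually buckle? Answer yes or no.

yes

With N11's reserve strength at 10:
Round 1 — N25 buckles (initial).
  N7: +70 → 70 ≥ 50
  N8: +95 → 95 ≥ 50
Round 2 — N7, N8 buckle.
  N11: +25 → 25 ≥ 10
Round 3 — N11 buckles.
  N22: +80 → 80 ≥ 60
Round 4 — N22 buckles.
  N24: +95 → 95 ≥ 80
Round 5 — N24 buckles.
No further bucklings.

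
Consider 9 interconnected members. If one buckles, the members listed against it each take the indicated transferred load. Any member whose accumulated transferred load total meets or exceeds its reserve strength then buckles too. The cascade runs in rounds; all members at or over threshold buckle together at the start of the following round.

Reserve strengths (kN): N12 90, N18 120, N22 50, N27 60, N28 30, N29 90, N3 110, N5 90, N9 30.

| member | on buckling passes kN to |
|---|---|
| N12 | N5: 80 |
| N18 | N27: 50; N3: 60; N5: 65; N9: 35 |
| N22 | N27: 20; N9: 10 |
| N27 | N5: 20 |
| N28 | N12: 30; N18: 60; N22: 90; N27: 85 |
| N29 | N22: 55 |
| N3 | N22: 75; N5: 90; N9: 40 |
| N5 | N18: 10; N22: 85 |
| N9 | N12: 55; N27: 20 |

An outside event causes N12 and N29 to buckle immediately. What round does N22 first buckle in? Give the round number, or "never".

2

Round 1 — N12, N29 buckle (initial).
  N22: +55 → 55 ≥ 50
  N5: +80 → 80 < 90
Round 2 — N22 buckles.
  N27: +20 → 20 < 60
  N9: +10 → 10 < 30
No further bucklings.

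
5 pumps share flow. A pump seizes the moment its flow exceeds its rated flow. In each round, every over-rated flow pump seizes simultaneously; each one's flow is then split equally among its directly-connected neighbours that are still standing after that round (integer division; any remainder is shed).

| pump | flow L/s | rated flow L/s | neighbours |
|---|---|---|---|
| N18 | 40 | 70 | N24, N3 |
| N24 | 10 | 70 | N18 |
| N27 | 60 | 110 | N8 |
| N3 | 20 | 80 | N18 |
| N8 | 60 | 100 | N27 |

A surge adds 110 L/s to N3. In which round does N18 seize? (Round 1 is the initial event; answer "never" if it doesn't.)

Round 1 — N3 at 130 > 80. N3 seizes.
  N3 sheds 130 L/s to N18: 130 each.
    N18: 40+130 = 170 > 70
Round 2 — N18 seizes.
  N18 sheds 170 L/s to N24: 170 each.
    N24: 10+170 = 180 > 70
Round 3 — N24 seizes.
  N24 sheds 180 L/s: no online neighbours, lost.
No further seizures.

2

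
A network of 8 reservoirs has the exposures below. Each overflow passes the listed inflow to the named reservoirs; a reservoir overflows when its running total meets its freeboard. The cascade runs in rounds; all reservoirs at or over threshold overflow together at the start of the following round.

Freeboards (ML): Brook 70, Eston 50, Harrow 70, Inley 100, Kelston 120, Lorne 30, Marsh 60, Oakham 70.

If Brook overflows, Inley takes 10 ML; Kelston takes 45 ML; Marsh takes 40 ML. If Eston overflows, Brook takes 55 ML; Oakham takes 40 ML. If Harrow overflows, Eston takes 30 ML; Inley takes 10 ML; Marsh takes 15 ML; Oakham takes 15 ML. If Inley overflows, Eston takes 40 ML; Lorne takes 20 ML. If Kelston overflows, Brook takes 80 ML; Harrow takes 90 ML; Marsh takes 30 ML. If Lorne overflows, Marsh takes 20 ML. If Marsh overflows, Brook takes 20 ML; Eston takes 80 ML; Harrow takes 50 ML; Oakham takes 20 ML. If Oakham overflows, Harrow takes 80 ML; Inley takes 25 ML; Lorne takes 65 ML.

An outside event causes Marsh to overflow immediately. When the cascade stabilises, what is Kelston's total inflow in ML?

45

Round 1 — Marsh overflows (initial).
  Brook: +20 → 20 < 70
  Eston: +80 → 80 ≥ 50
  Harrow: +50 → 50 < 70
  Oakham: +20 → 20 < 70
Round 2 — Eston overflows.
  Brook: +55 → 75 ≥ 70
  Oakham: +40 → 60 < 70
Round 3 — Brook overflows.
  Inley: +10 → 10 < 100
  Kelston: +45 → 45 < 120
No further overflows.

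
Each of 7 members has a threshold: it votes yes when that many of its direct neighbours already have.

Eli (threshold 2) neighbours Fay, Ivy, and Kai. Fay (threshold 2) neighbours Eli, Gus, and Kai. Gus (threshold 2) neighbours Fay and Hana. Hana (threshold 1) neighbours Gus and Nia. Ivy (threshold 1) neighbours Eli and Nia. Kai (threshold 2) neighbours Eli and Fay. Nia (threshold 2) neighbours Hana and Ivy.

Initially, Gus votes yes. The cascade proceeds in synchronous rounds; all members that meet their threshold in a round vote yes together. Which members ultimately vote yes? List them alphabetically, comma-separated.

Gus, Hana

Round 1 — Gus votes yes (initial).
Round 2 — checking thresholds:
  Fay: 1 of 3 neighbours < 2, holds.
  Hana: 1 of 2 neighbours ≥ 1, votes yes.
Round 3 — no new yes votes; cascade stops.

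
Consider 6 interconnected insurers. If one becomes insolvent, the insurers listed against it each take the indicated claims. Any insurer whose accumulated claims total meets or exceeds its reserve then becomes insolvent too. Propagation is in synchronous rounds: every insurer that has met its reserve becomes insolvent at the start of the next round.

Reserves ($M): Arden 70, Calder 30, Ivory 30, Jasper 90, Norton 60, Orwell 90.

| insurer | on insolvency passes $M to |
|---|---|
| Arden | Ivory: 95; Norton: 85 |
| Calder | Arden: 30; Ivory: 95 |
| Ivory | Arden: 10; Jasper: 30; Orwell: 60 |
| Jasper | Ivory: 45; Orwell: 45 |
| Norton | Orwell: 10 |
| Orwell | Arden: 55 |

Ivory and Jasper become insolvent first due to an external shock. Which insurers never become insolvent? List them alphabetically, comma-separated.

Arden, Calder, Norton

Round 1 — Ivory, Jasper become insolvent (initial).
  Arden: +10 → 10 < 70
  Orwell: +60+45 → 105 ≥ 90
Round 2 — Orwell becomes insolvent.
  Arden: +55 → 65 < 70
No further insolvencies.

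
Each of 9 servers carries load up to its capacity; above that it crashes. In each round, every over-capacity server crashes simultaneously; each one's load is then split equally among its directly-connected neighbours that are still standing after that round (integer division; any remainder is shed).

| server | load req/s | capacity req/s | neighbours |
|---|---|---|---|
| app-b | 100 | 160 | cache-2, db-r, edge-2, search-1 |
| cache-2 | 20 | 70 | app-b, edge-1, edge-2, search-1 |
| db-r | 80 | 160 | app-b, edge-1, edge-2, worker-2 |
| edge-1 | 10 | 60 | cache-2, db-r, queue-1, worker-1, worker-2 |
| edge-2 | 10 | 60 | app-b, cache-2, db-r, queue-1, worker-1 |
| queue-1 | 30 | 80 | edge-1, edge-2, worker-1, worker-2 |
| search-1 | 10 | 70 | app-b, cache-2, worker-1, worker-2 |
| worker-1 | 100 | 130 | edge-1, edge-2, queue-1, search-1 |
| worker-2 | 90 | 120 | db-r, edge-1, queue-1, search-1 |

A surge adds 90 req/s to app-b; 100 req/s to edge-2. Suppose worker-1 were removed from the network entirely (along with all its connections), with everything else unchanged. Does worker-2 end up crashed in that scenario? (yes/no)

yes

With worker-1 removed:
Round 1 — app-b at 190 > 160; edge-2 at 110 > 60. app-b, edge-2 crash.
  app-b sheds 190 req/s to cache-2, db-r, search-1: 63 each (1 lost).
    cache-2: 20+63 = 83 > 70
    db-r: 80+63 = 143 ≤ 160
    search-1: 10+63 = 73 > 70
  edge-2 sheds 110 req/s to cache-2, db-r, queue-1: 36 each (2 lost).
    cache-2: 83+36 = 119 > 70
    db-r: 143+36 = 179 > 160
    queue-1: 30+36 = 66 ≤ 80
Round 2 — cache-2, db-r, search-1 crash.
  cache-2 sheds 119 req/s to edge-1: 119 each.
    edge-1: 10+119 = 129 > 60
  db-r sheds 179 req/s to edge-1, worker-2: 89 each (1 lost).
    edge-1: 129+89 = 218 > 60
    worker-2: 90+89 = 179 > 120
  search-1 sheds 73 req/s to worker-2: 73 each.
    worker-2: 179+73 = 252 > 120
Round 3 — edge-1, worker-2 crash.
  edge-1 sheds 218 req/s to queue-1: 218 each.
    queue-1: 66+218 = 284 > 80
  worker-2 sheds 252 req/s to queue-1: 252 each.
    queue-1: 284+252 = 536 > 80
Round 4 — queue-1 crashes.
  queue-1 sheds 536 req/s: no online neighbours, lost.
No further crashes.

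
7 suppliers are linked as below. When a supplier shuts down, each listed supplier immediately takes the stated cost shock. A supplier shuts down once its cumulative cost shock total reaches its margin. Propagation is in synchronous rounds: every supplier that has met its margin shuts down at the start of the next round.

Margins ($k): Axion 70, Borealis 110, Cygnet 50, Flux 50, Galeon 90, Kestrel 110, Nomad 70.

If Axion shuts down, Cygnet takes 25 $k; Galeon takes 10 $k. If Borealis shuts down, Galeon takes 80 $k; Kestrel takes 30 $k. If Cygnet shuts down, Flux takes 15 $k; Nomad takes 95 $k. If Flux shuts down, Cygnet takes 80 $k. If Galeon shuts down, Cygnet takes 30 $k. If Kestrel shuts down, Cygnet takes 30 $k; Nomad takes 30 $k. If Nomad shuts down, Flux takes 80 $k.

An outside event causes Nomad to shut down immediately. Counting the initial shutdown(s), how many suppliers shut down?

Round 1 — Nomad shuts down (initial).
  Flux: +80 → 80 ≥ 50
Round 2 — Flux shuts down.
  Cygnet: +80 → 80 ≥ 50
Round 3 — Cygnet shuts down.
No further shutdowns.

3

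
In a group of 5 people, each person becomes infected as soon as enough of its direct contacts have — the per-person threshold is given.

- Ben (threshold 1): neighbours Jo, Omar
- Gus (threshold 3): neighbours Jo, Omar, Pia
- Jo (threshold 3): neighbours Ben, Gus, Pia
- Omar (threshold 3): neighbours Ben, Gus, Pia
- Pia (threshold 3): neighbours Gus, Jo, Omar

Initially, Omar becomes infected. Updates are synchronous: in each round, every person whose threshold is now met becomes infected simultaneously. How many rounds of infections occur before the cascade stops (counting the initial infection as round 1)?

Round 1 — Omar becomes infected (initial).
Round 2 — checking thresholds:
  Ben: 1 of 2 neighbours ≥ 1, becomes infected.
  Gus: 1 of 3 neighbours < 3, below threshold.
  Pia: 1 of 3 neighbours < 3, below threshold.
Round 3 — no new infections; cascade stops.

2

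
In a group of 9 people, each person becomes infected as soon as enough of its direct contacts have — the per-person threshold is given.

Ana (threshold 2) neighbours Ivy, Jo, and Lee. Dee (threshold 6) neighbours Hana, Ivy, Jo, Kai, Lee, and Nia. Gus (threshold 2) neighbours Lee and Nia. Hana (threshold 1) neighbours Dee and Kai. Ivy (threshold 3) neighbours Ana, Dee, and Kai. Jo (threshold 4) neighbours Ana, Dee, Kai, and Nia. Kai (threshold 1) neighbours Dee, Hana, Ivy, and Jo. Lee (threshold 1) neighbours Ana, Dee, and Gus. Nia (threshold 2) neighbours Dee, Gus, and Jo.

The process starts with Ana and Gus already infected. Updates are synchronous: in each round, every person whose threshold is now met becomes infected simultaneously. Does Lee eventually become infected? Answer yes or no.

yes

Round 1 — Ana, Gus become infected (initial).
Round 2 — checking thresholds:
  Ivy: 1 of 3 neighbours < 3, holds.
  Jo: 1 of 4 neighbours < 4, holds.
  Lee: 2 of 3 neighbours ≥ 1, becomes infected.
  Nia: 1 of 3 neighbours < 2, holds.
Round 3 — no new infections; cascade stops.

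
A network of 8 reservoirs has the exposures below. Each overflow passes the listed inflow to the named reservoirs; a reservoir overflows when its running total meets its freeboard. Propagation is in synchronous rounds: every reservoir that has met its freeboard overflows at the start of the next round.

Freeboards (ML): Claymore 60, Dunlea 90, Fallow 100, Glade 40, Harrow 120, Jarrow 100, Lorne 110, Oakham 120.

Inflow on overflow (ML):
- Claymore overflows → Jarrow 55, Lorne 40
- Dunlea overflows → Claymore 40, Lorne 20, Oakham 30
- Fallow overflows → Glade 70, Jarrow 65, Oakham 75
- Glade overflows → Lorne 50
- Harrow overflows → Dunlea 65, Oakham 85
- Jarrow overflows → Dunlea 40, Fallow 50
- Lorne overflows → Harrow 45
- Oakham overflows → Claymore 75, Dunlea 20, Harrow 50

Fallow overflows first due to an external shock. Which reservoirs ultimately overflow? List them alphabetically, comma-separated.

Round 1 — Fallow overflows (initial).
  Glade: +70 → 70 ≥ 40
  Jarrow: +65 → 65 < 100
  Oakham: +75 → 75 < 120
Round 2 — Glade overflows.
  Lorne: +50 → 50 < 110
No further overflows.

Fallow, Glade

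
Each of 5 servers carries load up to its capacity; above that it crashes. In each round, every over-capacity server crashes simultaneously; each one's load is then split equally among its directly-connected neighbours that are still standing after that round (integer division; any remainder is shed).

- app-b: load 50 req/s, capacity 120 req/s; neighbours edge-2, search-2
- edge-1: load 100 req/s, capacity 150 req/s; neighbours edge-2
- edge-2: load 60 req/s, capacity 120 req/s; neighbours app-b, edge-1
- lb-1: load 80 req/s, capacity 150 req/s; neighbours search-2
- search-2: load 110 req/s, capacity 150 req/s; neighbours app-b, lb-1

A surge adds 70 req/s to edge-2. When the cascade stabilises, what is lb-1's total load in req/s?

80

Round 1 — edge-2 at 130 > 120. edge-2 crashes.
  edge-2 sheds 130 req/s to app-b, edge-1: 65 each.
    app-b: 50+65 = 115 ≤ 120
    edge-1: 100+65 = 165 > 150
Round 2 — edge-1 crashes.
  edge-1 sheds 165 req/s: no online neighbours, lost.
No further crashes.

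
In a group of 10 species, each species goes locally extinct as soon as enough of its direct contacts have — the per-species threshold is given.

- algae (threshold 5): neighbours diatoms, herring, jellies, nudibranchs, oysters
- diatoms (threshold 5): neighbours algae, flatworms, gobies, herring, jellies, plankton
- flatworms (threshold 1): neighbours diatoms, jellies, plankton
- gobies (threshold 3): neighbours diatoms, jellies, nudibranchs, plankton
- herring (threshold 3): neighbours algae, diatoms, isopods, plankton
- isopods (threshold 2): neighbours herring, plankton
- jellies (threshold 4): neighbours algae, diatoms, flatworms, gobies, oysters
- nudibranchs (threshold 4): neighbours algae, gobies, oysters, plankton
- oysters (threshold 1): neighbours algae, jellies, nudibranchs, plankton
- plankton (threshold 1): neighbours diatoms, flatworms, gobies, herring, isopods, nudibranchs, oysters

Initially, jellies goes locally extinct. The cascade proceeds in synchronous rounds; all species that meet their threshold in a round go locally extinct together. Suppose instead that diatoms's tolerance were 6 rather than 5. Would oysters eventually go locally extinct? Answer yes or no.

yes

With diatoms's tolerance at 6:
Round 1 — jellies goes locally extinct (initial).
Round 2 — checking thresholds:
  algae: 1 of 5 neighbours < 5, holds.
  diatoms: 1 of 6 neighbours < 6, holds.
  flatworms: 1 of 3 neighbours ≥ 1, goes locally extinct.
  gobies: 1 of 4 neighbours < 3, holds.
  oysters: 1 of 4 neighbours ≥ 1, goes locally extinct.
Round 3 — checking thresholds:
  algae: 2 of 5 neighbours < 5, holds.
  diatoms: 2 of 6 neighbours < 6, holds.
  gobies: 1 of 4 neighbours < 3, holds.
  nudibranchs: 1 of 4 neighbours < 4, holds.
  plankton: 2 of 7 neighbours ≥ 1, goes locally extinct.
Round 4 — no new extinctions; cascade stops.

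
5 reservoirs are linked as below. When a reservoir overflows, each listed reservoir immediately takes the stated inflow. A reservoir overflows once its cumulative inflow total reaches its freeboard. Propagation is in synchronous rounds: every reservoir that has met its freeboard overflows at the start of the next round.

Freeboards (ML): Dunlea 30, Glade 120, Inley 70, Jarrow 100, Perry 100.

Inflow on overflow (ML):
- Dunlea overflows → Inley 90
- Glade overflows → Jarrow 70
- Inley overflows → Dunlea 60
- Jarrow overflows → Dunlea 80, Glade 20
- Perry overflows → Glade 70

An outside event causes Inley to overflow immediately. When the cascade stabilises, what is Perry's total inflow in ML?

0

Round 1 — Inley overflows (initial).
  Dunlea: +60 → 60 ≥ 30
Round 2 — Dunlea overflows.
No further overflows.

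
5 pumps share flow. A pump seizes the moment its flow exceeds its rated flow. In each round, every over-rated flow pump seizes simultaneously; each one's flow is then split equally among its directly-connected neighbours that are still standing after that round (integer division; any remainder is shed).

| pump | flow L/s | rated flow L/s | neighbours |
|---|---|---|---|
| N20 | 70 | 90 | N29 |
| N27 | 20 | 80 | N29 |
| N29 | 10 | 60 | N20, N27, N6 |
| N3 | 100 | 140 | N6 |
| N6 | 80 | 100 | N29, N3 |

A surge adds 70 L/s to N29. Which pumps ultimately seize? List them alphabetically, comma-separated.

Round 1 — N29 at 80 > 60. N29 seizes.
  N29 sheds 80 L/s to N20, N27, N6: 26 each (2 lost).
    N20: 70+26 = 96 > 90
    N27: 20+26 = 46 ≤ 80
    N6: 80+26 = 106 > 100
Round 2 — N20, N6 seize.
  N20 sheds 96 L/s: no online neighbours, lost.
  N6 sheds 106 L/s to N3: 106 each.
    N3: 100+106 = 206 > 140
Round 3 — N3 seizes.
  N3 sheds 206 L/s: no online neighbours, lost.
No further seizures.

N20, N29, N3, N6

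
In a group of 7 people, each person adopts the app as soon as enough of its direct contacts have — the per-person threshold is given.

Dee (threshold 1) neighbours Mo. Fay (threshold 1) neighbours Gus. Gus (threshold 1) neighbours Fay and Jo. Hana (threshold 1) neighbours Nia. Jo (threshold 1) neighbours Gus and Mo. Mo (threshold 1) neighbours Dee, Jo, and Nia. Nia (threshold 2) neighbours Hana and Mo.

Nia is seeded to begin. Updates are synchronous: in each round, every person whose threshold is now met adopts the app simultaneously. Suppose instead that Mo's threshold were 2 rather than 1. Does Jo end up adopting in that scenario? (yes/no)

no

With Mo's threshold at 2:
Round 1 — Nia adopts the app (initial).
Round 2 — checking thresholds:
  Hana: 1 of 1 neighbours ≥ 1, adopts the app.
  Mo: 1 of 3 neighbours < 2, not yet.
Round 3 — no new adoptions; cascade stops.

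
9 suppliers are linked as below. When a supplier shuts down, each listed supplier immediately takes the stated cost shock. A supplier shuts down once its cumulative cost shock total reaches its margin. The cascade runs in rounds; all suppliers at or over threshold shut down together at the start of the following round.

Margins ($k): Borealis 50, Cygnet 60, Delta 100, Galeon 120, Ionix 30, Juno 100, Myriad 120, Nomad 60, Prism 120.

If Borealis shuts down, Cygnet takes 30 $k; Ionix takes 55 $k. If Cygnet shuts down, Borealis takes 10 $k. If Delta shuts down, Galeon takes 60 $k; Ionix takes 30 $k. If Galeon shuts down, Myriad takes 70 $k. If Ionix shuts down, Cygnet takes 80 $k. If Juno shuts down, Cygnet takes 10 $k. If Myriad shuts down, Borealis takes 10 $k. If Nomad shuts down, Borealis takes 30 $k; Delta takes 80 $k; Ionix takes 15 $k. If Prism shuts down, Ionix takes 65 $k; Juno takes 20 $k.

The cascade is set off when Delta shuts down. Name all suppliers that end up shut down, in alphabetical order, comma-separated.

Round 1 — Delta shuts down (initial).
  Galeon: +60 → 60 < 120
  Ionix: +30 → 30 ≥ 30
Round 2 — Ionix shuts down.
  Cygnet: +80 → 80 ≥ 60
Round 3 — Cygnet shuts down.
  Borealis: +10 → 10 < 50
No further shutdowns.

Cygnet, Delta, Ionix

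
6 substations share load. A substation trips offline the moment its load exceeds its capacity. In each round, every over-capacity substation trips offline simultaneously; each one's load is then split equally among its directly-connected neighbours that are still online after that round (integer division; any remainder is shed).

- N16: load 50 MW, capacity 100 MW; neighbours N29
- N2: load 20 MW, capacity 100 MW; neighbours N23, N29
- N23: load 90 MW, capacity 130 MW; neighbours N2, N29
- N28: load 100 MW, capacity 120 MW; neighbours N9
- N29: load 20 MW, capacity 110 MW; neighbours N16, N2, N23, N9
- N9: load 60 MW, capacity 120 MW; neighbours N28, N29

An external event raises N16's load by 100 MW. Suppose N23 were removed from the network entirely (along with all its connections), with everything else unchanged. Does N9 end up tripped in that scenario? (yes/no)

yes

With N23 removed:
Round 1 — N16 at 150 > 100. N16 trips offline.
  N16 sheds 150 MW to N29: 150 each.
    N29: 20+150 = 170 > 110
Round 2 — N29 trips offline.
  N29 sheds 170 MW to N2, N9: 85 each.
    N2: 20+85 = 105 > 100
    N9: 60+85 = 145 > 120
Round 3 — N2, N9 trip offline.
  N2 sheds 105 MW: no online neighbours, lost.
  N9 sheds 145 MW to N28: 145 each.
    N28: 100+145 = 245 > 120
Round 4 — N28 trips offline.
  N28 sheds 245 MW: no online neighbours, lost.
No further trips.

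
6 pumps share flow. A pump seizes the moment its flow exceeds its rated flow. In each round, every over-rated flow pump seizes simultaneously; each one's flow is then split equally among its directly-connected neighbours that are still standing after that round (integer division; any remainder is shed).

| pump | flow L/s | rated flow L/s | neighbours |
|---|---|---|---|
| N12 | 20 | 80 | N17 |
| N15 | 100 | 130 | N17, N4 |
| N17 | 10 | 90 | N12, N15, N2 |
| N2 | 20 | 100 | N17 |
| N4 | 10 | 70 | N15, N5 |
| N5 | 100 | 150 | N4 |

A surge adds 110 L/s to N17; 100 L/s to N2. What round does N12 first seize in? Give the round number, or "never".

never

Round 1 — N17 at 120 > 90; N2 at 120 > 100. N17, N2 seize.
  N17 sheds 120 L/s to N12, N15: 60 each.
    N12: 20+60 = 80 ≤ 80
    N15: 100+60 = 160 > 130
  N2 sheds 120 L/s: no online neighbours, lost.
Round 2 — N15 seizes.
  N15 sheds 160 L/s to N4: 160 each.
    N4: 10+160 = 170 > 70
Round 3 — N4 seizes.
  N4 sheds 170 L/s to N5: 170 each.
    N5: 100+170 = 270 > 150
Round 4 — N5 seizes.
  N5 sheds 270 L/s: no online neighbours, lost.
No further seizures.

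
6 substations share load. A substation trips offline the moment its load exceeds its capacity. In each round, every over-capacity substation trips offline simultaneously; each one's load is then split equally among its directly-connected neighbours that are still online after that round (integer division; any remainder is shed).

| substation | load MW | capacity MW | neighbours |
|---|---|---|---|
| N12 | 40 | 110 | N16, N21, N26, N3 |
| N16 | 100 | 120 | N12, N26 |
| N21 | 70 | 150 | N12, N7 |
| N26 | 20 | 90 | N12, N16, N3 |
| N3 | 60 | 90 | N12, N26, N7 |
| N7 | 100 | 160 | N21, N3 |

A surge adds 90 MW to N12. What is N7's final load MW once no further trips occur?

146

Round 1 — N12 at 130 > 110. N12 trips offline.
  N12 sheds 130 MW to N16, N21, N26, N3: 32 each (2 lost).
    N16: 100+32 = 132 > 120
    N21: 70+32 = 102 ≤ 150
    N26: 20+32 = 52 ≤ 90
    N3: 60+32 = 92 > 90
Round 2 — N16, N3 trip offline.
  N16 sheds 132 MW to N26: 132 each.
    N26: 52+132 = 184 > 90
  N3 sheds 92 MW to N26, N7: 46 each.
    N26: 184+46 = 230 > 90
    N7: 100+46 = 146 ≤ 160
Round 3 — N26 trips offline.
  N26 sheds 230 MW: no online neighbours, lost.
No further trips.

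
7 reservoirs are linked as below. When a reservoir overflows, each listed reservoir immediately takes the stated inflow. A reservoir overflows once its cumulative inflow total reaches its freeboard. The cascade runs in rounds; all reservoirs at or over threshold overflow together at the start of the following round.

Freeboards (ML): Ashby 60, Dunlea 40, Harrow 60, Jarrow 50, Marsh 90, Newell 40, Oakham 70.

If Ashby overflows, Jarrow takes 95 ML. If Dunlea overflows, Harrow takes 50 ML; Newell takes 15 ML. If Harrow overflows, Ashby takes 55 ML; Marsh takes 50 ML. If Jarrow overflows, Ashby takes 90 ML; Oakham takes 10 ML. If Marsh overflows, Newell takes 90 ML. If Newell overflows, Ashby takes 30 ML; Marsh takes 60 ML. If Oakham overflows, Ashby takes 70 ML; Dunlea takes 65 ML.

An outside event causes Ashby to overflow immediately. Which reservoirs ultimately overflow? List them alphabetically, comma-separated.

Ashby, Jarrow

Round 1 — Ashby overflows (initial).
  Jarrow: +95 → 95 ≥ 50
Round 2 — Jarrow overflows.
  Oakham: +10 → 10 < 70
No further overflows.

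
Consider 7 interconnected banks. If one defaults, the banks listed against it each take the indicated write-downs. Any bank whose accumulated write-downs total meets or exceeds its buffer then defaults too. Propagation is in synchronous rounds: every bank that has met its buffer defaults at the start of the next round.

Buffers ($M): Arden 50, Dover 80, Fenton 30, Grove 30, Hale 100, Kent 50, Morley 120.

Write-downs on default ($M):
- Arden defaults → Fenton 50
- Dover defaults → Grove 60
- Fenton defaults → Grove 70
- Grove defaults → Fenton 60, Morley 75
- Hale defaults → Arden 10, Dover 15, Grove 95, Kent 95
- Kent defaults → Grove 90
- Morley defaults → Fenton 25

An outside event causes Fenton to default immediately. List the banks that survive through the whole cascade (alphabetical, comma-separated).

Arden, Dover, Hale, Kent, Morley

Round 1 — Fenton defaults (initial).
  Grove: +70 → 70 ≥ 30
Round 2 — Grove defaults.
  Morley: +75 → 75 < 120
No further defaults.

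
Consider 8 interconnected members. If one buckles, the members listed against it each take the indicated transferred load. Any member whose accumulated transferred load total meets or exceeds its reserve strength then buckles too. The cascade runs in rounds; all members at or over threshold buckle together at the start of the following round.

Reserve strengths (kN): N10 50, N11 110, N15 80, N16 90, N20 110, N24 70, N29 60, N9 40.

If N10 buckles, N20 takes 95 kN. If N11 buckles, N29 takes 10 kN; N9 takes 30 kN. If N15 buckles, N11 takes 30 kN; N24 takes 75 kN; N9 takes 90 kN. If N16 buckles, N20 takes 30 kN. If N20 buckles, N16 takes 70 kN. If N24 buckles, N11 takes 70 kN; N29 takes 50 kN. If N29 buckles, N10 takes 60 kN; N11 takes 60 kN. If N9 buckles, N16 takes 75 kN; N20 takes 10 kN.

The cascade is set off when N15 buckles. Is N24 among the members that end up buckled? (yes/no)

Round 1 — N15 buckles (initial).
  N11: +30 → 30 < 110
  N24: +75 → 75 ≥ 70
  N9: +90 → 90 ≥ 40
Round 2 — N24, N9 buckle.
  N11: +70 → 100 < 110
  N16: +75 → 75 < 90
  N20: +10 → 10 < 110
  N29: +50 → 50 < 60
No further bucklings.

yes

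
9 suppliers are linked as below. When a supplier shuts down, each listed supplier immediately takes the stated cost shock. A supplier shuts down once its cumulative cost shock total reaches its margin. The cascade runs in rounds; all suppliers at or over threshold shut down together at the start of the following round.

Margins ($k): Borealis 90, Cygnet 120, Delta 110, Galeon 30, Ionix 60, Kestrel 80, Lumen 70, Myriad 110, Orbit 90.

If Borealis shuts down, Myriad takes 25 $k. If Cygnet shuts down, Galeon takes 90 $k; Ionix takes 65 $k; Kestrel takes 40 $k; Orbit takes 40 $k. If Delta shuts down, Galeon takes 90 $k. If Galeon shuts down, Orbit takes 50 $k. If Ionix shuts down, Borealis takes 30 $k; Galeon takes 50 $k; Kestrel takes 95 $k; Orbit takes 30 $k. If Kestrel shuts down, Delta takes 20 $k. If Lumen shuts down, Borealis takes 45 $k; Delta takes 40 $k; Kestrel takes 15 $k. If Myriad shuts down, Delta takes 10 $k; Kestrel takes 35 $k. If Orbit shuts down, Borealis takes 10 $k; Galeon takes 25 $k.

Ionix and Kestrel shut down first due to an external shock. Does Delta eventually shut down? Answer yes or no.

Round 1 — Ionix, Kestrel shut down (initial).
  Borealis: +30 → 30 < 90
  Delta: +20 → 20 < 110
  Galeon: +50 → 50 ≥ 30
  Orbit: +30 → 30 < 90
Round 2 — Galeon shuts down.
  Orbit: +50 → 80 < 90
No further shutdowns.

no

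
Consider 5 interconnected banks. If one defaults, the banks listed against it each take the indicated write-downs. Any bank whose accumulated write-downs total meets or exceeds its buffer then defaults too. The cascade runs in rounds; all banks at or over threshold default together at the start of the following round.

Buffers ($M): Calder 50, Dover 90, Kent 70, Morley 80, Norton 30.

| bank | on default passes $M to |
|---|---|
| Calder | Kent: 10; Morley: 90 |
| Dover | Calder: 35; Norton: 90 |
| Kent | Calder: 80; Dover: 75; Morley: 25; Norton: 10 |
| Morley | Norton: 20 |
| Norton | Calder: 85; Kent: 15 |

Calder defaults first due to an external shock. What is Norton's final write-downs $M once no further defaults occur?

Round 1 — Calder defaults (initial).
  Kent: +10 → 10 < 70
  Morley: +90 → 90 ≥ 80
Round 2 — Morley defaults.
  Norton: +20 → 20 < 30
No further defaults.

20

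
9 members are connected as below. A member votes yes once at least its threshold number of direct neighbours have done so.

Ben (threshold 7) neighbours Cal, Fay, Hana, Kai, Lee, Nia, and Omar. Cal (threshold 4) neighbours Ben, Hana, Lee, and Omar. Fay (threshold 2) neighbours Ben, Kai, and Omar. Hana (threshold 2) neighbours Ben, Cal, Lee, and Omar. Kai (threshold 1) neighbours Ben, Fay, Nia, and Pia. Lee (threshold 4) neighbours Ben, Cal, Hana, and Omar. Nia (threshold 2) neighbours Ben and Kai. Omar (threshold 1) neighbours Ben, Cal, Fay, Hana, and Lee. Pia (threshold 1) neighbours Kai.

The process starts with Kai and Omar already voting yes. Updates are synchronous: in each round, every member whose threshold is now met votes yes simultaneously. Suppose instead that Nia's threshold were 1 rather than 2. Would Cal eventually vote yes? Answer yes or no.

no

With Nia's threshold at 1:
Round 1 — Kai, Omar vote yes (initial).
Round 2 — checking thresholds:
  Ben: 2 of 7 neighbours < 7, holds.
  Cal: 1 of 4 neighbours < 4, holds.
  Fay: 2 of 3 neighbours ≥ 2, votes yes.
  Hana: 1 of 4 neighbours < 2, holds.
  Lee: 1 of 4 neighbours < 4, holds.
  Nia: 1 of 2 neighbours ≥ 1, votes yes.
  Pia: 1 of 1 neighbours ≥ 1, votes yes.
Round 3 — no new yes votes; cascade stops.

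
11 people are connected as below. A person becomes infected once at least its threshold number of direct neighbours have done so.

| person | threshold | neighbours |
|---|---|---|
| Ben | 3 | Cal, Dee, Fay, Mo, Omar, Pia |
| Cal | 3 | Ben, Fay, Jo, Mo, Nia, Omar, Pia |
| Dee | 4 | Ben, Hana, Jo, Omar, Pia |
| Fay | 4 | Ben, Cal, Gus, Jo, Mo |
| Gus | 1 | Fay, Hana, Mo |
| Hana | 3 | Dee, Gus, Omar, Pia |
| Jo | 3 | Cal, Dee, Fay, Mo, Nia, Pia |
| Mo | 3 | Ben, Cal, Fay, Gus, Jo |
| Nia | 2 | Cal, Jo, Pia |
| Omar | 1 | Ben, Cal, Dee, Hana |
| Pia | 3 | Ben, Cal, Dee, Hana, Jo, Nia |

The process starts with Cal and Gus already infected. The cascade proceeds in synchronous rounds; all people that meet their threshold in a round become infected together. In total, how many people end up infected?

3

Round 1 — Cal, Gus become infected (initial).
Round 2 — checking thresholds:
  Ben: 1 of 6 neighbours < 3, holds.
  Fay: 2 of 5 neighbours < 4, holds.
  Hana: 1 of 4 neighbours < 3, holds.
  Jo: 1 of 6 neighbours < 3, holds.
  Mo: 2 of 5 neighbours < 3, holds.
  Nia: 1 of 3 neighbours < 2, holds.
  Omar: 1 of 4 neighbours ≥ 1, becomes infected.
  Pia: 1 of 6 neighbours < 3, holds.
Round 3 — no new infections; cascade stops.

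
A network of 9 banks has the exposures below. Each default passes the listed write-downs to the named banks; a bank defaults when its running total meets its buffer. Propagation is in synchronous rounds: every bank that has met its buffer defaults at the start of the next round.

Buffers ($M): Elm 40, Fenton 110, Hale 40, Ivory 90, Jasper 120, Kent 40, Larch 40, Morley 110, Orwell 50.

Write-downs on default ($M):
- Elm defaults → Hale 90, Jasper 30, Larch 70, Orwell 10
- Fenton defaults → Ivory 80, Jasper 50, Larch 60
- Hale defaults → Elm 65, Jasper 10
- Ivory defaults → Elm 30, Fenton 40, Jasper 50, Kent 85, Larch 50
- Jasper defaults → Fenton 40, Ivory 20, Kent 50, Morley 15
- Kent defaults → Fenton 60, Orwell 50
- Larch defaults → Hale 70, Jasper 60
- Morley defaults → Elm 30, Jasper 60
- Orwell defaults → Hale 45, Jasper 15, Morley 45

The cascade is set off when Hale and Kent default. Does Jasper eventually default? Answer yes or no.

Round 1 — Hale, Kent default (initial).
  Elm: +65 → 65 ≥ 40
  Fenton: +60 → 60 < 110
  Jasper: +10 → 10 < 120
  Orwell: +50 → 50 ≥ 50
Round 2 — Elm, Orwell default.
  Jasper: +30+15 → 55 < 120
  Larch: +70 → 70 ≥ 40
  Morley: +45 → 45 < 110
Round 3 — Larch defaults.
  Jasper: +60 → 115 < 120
No further defaults.

no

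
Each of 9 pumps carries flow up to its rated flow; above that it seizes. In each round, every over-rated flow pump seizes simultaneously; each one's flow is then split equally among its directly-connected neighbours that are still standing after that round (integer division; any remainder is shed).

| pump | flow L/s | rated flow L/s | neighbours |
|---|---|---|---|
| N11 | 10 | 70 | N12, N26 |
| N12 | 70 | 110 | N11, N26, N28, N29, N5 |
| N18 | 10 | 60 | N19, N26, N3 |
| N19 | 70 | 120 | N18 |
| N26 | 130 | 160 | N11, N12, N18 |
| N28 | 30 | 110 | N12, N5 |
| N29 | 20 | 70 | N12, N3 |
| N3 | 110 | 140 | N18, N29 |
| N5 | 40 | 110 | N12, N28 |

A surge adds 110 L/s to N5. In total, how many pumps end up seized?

Round 1 — N5 at 150 > 110. N5 seizes.
  N5 sheds 150 L/s to N12, N28: 75 each.
    N12: 70+75 = 145 > 110
    N28: 30+75 = 105 ≤ 110
Round 2 — N12 seizes.
  N12 sheds 145 L/s to N11, N26, N28, N29: 36 each (1 lost).
    N11: 10+36 = 46 ≤ 70
    N26: 130+36 = 166 > 160
    N28: 105+36 = 141 > 110
    N29: 20+36 = 56 ≤ 70
Round 3 — N26, N28 seize.
  N26 sheds 166 L/s to N11, N18: 83 each.
    N11: 46+83 = 129 > 70
    N18: 10+83 = 93 > 60
  N28 sheds 141 L/s: no online neighbours, lost.
Round 4 — N11, N18 seize.
  N11 sheds 129 L/s: no online neighbours, lost.
  N18 sheds 93 L/s to N19, N3: 46 each (1 lost).
    N19: 70+46 = 116 ≤ 120
    N3: 110+46 = 156 > 140
Round 5 — N3 seizes.
  N3 sheds 156 L/s to N29: 156 each.
    N29: 56+156 = 212 > 70
Round 6 — N29 seizes.
  N29 sheds 212 L/s: no online neighbours, lost.
No further seizures.

8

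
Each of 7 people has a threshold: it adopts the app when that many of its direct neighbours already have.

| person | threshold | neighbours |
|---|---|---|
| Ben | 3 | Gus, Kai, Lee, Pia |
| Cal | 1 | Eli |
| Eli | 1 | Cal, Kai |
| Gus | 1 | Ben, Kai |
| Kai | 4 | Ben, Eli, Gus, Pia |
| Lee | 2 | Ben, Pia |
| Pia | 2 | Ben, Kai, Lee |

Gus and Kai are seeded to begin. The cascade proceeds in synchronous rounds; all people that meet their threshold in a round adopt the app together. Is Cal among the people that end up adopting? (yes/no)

Round 1 — Gus, Kai adopt the app (initial).
Round 2 — checking thresholds:
  Ben: 2 of 4 neighbours < 3, holds.
  Eli: 1 of 2 neighbours ≥ 1, adopts the app.
  Pia: 1 of 3 neighbours < 2, holds.
Round 3 — checking thresholds:
  Ben: 2 of 4 neighbours < 3, holds.
  Cal: 1 of 1 neighbours ≥ 1, adopts the app.
  Pia: 1 of 3 neighbours < 2, holds.
Round 4 — no new adoptions; cascade stops.

yes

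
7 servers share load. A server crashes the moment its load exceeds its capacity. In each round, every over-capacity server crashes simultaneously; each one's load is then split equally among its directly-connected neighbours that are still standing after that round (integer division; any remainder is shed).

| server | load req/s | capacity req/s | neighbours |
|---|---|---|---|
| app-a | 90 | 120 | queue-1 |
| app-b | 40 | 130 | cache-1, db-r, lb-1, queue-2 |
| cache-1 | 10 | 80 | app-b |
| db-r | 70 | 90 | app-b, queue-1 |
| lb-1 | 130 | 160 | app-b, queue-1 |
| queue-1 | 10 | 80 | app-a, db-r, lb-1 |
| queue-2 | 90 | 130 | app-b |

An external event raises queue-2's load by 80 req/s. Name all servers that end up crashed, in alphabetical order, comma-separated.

app-a, app-b, db-r, lb-1, queue-1, queue-2

Round 1 — queue-2 at 170 > 130. queue-2 crashes.
  queue-2 sheds 170 req/s to app-b: 170 each.
    app-b: 40+170 = 210 > 130
Round 2 — app-b crashes.
  app-b sheds 210 req/s to cache-1, db-r, lb-1: 70 each.
    cache-1: 10+70 = 80 ≤ 80
    db-r: 70+70 = 140 > 90
    lb-1: 130+70 = 200 > 160
Round 3 — db-r, lb-1 crash.
  db-r sheds 140 req/s to queue-1: 140 each.
    queue-1: 10+140 = 150 > 80
  lb-1 sheds 200 req/s to queue-1: 200 each.
    queue-1: 150+200 = 350 > 80
Round 4 — queue-1 crashes.
  queue-1 sheds 350 req/s to app-a: 350 each.
    app-a: 90+350 = 440 > 120
Round 5 — app-a crashes.
  app-a sheds 440 req/s: no online neighbours, lost.
No further crashes.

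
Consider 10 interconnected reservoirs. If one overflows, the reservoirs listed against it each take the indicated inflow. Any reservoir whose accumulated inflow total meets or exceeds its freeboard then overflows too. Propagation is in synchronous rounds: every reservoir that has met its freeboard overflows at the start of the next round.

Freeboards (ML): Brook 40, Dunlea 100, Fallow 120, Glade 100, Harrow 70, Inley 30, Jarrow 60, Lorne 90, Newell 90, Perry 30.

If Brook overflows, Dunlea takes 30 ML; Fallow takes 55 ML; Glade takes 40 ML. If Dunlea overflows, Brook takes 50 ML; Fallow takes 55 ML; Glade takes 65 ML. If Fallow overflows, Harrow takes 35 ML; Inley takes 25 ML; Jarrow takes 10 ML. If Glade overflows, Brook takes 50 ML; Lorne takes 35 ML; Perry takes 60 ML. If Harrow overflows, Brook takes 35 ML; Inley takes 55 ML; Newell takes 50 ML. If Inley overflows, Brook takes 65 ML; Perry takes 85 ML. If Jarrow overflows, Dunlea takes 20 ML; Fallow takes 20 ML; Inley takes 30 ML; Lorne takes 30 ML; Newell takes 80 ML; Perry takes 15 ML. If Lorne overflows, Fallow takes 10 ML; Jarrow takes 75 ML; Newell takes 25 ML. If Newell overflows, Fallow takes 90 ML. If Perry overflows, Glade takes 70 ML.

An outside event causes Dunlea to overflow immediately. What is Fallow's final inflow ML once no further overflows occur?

Round 1 — Dunlea overflows (initial).
  Brook: +50 → 50 ≥ 40
  Fallow: +55 → 55 < 120
  Glade: +65 → 65 < 100
Round 2 — Brook overflows.
  Fallow: +55 → 110 < 120
  Glade: +40 → 105 ≥ 100
Round 3 — Glade overflows.
  Lorne: +35 → 35 < 90
  Perry: +60 → 60 ≥ 30
Round 4 — Perry overflows.
No further overflows.

110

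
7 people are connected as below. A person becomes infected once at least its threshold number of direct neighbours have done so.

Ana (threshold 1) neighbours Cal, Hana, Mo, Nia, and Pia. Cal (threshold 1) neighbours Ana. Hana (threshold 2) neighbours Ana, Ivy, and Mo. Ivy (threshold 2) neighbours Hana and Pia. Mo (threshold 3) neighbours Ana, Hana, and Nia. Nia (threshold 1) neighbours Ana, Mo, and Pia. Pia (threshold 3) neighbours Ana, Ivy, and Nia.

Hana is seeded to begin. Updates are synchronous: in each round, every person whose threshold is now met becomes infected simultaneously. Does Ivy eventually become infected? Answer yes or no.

Round 1 — Hana becomes infected (initial).
Round 2 — checking thresholds:
  Ana: 1 of 5 neighbours ≥ 1, becomes infected.
  Ivy: 1 of 2 neighbours < 2, below threshold.
  Mo: 1 of 3 neighbours < 3, below threshold.
Round 3 — checking thresholds:
  Cal: 1 of 1 neighbours ≥ 1, becomes infected.
  Ivy: 1 of 2 neighbours < 2, below threshold.
  Mo: 2 of 3 neighbours < 3, below threshold.
  Nia: 1 of 3 neighbours ≥ 1, becomes infected.
  Pia: 1 of 3 neighbours < 3, below threshold.
Round 4 — checking thresholds:
  Ivy: 1 of 2 neighbours < 2, below threshold.
  Mo: 3 of 3 neighbours ≥ 3, becomes infected.
  Pia: 2 of 3 neighbours < 3, below threshold.
Round 5 — no new infections; cascade stops.

no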